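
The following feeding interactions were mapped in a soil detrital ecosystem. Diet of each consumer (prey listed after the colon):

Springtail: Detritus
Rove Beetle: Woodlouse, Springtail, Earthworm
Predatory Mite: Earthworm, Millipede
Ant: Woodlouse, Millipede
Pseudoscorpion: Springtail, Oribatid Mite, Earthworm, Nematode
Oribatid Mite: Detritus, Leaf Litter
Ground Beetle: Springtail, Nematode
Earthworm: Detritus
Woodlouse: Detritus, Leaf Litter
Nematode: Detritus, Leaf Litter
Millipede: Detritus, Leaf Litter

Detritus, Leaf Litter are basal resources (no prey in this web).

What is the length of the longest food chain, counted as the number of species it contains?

3 species

One longest chain: Detritus → Earthworm → Predatory Mite.
It has 3 species and 2 links.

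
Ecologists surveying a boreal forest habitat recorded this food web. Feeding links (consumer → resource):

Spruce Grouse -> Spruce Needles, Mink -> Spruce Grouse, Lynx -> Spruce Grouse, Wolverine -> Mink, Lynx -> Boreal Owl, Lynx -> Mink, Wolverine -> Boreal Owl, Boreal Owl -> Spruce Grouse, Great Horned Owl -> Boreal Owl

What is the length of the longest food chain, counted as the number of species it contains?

One longest chain: Spruce Needles → Spruce Grouse → Boreal Owl → Great Horned Owl.
It has 4 species and 3 links.

4 species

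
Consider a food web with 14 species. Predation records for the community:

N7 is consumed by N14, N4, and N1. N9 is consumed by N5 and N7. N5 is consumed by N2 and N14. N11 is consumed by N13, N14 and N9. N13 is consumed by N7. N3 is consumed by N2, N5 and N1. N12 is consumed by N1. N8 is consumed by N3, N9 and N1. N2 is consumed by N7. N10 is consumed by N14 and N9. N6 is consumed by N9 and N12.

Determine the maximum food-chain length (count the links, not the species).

One longest chain: N8 → N3 → N5 → N2 → N7 → N14.
It has 6 species and 5 links.

5 links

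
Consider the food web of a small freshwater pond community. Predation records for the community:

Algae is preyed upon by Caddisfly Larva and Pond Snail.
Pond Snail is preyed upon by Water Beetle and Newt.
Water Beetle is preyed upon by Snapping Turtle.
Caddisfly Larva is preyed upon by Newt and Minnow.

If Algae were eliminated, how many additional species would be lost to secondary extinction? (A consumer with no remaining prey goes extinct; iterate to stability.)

Remove Algae.
Round 1: Caddisfly Larva (all prey gone), Pond Snail (all prey gone) → extinct.
Round 2: Minnow (all prey gone), Newt (all prey gone), Water Beetle (all prey gone) → extinct.
Round 3: Snapping Turtle (all prey gone) → extinct.
No further losses. Total secondary extinctions: 6.

6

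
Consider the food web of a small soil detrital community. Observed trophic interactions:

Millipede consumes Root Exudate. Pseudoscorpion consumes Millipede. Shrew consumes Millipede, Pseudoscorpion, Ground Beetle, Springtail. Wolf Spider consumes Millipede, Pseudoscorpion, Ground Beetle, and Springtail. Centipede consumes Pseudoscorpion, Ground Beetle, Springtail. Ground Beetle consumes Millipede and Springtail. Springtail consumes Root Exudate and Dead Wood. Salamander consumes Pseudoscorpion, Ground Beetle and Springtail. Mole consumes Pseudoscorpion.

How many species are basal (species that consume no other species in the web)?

Basal species (no prey listed): Dead Wood, Root Exudate.
Count: 2.

2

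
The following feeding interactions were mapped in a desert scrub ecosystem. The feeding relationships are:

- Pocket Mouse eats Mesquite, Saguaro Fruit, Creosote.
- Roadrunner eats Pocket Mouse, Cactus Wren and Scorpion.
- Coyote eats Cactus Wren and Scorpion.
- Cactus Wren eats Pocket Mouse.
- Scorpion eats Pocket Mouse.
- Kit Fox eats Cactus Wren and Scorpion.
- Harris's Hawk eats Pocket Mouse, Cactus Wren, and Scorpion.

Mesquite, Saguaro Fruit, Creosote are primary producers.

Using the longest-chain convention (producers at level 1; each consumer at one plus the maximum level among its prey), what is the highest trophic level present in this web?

4

Producers (level 1): Mesquite, Saguaro Fruit, Creosote.
Mesquite → Pocket Mouse → Cactus Wren → Harris's Hawk gives Harris's Hawk level 4.
No species has a prey at level 4, so no species reaches level 5.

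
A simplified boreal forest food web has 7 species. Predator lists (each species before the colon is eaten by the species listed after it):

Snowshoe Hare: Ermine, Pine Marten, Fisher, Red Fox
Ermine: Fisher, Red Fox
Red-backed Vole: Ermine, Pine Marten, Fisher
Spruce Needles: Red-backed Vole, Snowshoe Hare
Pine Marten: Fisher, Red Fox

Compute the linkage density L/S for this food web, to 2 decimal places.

There are L = 13 links among S = 7 species.
L/S = 13/7 = 1.8571 ≈ 1.86.

L/S = 1.86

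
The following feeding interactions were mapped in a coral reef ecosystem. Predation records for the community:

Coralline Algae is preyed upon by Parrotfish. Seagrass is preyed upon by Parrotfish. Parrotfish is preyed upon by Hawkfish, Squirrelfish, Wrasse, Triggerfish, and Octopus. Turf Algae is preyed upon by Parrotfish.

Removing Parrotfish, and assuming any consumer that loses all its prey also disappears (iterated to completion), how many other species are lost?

Remove Parrotfish.
Round 1: Octopus (all prey gone), Squirrelfish (all prey gone), Wrasse (all prey gone), Triggerfish (all prey gone), Hawkfish (all prey gone) → extinct.
No further losses. Total secondary extinctions: 5.

5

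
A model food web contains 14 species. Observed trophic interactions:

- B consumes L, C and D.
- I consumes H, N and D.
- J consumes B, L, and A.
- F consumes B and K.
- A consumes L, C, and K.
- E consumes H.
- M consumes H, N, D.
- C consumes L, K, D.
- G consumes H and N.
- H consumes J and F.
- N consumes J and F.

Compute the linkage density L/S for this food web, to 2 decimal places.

L/S = 1.93

There are L = 27 links among S = 14 species.
L/S = 27/14 = 1.9286 ≈ 1.93.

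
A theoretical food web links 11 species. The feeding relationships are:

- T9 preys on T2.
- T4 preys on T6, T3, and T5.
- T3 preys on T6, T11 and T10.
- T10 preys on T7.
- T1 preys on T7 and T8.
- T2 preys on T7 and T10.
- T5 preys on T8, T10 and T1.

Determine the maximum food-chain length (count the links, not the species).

One longest chain: T7 → T10 → T3 → T4.
It has 4 species and 3 links.

3 links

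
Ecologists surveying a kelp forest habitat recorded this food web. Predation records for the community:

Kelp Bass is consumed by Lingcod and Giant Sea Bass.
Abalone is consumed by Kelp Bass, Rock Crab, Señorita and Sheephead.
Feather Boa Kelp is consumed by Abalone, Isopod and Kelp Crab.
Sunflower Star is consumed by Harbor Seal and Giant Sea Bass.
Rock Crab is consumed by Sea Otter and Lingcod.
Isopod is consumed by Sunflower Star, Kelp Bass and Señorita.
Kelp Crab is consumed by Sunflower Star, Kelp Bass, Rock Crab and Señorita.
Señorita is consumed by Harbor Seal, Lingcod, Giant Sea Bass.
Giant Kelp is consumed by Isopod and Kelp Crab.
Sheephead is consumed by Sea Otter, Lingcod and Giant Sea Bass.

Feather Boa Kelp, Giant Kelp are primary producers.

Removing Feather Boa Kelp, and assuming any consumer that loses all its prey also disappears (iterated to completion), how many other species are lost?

Remove Feather Boa Kelp.
Round 1: Abalone (all prey gone) → extinct.
Round 2: Sheephead (all prey gone) → extinct.
No further losses. Total secondary extinctions: 2.

2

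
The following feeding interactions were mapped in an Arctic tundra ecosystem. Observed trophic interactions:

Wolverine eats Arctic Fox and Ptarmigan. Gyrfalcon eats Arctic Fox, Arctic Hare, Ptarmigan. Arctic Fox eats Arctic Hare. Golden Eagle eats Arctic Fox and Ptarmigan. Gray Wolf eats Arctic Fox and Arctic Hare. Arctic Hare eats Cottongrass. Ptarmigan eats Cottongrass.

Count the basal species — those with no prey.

1

Basal species (no prey listed): Cottongrass.
Count: 1.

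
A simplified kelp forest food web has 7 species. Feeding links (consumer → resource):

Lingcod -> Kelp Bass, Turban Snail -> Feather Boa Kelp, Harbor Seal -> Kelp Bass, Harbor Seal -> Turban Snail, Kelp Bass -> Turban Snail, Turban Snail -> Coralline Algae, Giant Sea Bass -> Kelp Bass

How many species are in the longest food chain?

One longest chain: Feather Boa Kelp → Turban Snail → Kelp Bass → Giant Sea Bass.
It has 4 species and 3 links.

4 species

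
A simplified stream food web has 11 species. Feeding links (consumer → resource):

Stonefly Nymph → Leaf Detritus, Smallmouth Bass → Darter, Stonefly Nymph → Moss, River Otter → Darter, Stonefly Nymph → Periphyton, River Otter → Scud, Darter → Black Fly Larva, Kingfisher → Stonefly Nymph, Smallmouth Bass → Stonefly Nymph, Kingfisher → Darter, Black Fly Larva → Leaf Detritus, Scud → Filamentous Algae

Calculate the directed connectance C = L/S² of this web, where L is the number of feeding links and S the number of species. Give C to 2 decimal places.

The web has S = 11 species and L = 12 feeding links.
C = L / S² = 12 / 121 = 0.0992 ≈ 0.10.

C = 0.10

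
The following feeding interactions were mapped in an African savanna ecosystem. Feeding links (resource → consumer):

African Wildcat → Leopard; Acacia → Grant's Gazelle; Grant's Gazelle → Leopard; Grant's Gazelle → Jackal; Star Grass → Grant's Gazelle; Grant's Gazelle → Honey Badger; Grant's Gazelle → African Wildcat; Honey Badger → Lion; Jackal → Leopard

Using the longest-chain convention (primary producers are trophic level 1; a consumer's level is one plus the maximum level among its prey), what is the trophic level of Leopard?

Trophic level 4

Acacia is a producer → level 1.
Grant's Gazelle eats Acacia (level 1); other prey at levels: Star Grass 1 → level 2.
Jackal eats Grant's Gazelle → level 3.
Leopard eats Jackal (level 3); other prey at levels: Grant's Gazelle 2, African Wildcat 3 → level 4.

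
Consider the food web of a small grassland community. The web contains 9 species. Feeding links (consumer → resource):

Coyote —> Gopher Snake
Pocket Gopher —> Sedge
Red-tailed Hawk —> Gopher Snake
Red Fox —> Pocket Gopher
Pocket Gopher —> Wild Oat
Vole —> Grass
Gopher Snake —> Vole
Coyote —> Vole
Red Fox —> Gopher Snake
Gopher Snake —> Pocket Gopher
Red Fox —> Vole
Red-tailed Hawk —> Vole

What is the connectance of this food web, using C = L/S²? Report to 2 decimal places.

C = 0.15

The web has S = 9 species and L = 12 feeding links.
C = L / S² = 12 / 81 = 0.1481 ≈ 0.15.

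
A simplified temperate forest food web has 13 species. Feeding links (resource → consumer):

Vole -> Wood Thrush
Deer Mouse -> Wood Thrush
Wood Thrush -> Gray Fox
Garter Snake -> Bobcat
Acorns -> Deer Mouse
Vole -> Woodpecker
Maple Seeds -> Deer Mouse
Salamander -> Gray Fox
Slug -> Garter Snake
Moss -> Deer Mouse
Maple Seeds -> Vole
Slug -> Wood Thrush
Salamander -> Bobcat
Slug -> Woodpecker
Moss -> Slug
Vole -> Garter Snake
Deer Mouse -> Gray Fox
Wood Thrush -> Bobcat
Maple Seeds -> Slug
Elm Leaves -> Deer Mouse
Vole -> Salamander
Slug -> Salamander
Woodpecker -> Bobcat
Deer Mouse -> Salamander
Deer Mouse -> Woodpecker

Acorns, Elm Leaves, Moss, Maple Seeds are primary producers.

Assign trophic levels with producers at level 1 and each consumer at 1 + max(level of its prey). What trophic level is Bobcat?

Trophic level 4

Maple Seeds is a producer → level 1.
Vole eats Maple Seeds → level 2.
Garter Snake eats Vole (level 2); other prey at levels: Slug 2 → level 3.
Bobcat eats Garter Snake (level 3); other prey at levels: Woodpecker 3, Salamander 3, Wood Thrush 3 → level 4.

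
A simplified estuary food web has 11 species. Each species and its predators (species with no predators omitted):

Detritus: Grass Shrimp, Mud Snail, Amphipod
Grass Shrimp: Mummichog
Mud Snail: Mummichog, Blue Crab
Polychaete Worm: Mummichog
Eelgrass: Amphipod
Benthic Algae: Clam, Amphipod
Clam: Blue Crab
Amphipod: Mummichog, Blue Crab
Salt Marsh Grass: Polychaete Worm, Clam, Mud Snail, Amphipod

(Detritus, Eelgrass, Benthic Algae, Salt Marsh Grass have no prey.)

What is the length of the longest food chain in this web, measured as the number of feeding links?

One longest chain: Detritus → Amphipod → Mummichog.
It has 3 species and 2 links.

2 links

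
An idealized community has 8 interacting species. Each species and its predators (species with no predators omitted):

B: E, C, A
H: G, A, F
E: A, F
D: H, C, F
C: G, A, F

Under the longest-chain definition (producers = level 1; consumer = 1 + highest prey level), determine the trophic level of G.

Trophic level 3

D is a producer → level 1.
H eats D → level 2.
G eats H (level 2); other prey at levels: C 2 → level 3.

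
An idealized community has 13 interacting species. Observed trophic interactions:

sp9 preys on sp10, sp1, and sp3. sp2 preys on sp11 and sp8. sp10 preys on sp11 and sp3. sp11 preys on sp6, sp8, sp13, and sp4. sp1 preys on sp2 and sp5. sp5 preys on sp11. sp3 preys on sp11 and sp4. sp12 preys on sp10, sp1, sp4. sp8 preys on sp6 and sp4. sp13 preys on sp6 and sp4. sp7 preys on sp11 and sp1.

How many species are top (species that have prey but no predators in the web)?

3

Top species (has prey, but nothing eats it): sp12, sp7, sp9.
Count: 3.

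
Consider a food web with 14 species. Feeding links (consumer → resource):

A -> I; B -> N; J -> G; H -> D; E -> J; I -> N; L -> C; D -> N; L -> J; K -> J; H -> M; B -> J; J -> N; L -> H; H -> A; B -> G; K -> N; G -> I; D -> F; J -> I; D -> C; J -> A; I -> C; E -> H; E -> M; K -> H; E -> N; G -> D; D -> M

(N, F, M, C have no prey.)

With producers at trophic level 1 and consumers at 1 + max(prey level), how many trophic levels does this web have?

5

Producers (level 1): N, F, M, C.
N → I → G → J → K gives K level 5.
No species has a prey at level 5, so no species reaches level 6.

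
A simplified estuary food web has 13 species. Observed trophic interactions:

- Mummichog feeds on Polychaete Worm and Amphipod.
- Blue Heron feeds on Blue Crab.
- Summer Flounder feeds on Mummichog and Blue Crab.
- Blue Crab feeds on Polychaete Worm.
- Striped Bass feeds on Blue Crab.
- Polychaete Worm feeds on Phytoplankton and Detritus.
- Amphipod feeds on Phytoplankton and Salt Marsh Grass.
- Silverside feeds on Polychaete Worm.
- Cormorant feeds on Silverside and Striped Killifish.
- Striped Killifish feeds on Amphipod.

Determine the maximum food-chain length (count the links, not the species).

3 links

One longest chain: Phytoplankton → Polychaete Worm → Blue Crab → Summer Flounder.
It has 4 species and 3 links.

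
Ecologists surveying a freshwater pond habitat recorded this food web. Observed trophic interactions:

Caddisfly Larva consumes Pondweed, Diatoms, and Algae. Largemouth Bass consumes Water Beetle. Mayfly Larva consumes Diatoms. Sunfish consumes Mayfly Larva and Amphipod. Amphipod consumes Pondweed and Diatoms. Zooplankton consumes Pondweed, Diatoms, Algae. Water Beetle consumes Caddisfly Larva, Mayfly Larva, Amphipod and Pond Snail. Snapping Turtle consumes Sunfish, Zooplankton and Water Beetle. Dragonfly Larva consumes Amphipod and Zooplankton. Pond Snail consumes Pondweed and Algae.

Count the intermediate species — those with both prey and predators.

Intermediate species (has both prey and predators): Pond Snail, Amphipod, Mayfly Larva, Caddisfly Larva, Zooplankton, Sunfish, Water Beetle.
Count: 7.

7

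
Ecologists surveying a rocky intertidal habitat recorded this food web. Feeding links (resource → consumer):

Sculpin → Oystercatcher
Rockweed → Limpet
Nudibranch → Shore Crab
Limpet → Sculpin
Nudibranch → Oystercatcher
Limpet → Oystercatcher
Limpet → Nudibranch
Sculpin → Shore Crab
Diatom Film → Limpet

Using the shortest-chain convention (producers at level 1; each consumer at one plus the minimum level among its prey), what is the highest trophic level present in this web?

4

Producers (level 1): Diatom Film, Rockweed.
Following each consumer down to its lowest-level prey: Diatom Film → Limpet → Nudibranch → Shore Crab (levels 1 through 4).
All prey of Shore Crab (Nudibranch 3, Sculpin 3) are at level 3 or above, so Shore Crab is at level 1 + 3 = 4.
Every consumer has at least one prey at level 3 or below, so none exceeds level 4.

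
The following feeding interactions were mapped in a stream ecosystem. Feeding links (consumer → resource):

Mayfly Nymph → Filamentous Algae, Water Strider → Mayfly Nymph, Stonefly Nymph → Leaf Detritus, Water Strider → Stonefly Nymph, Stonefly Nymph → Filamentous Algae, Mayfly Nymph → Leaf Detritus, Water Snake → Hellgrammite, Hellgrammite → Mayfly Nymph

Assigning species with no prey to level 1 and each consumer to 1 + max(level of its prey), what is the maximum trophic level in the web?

4

Basal resources (level 1): Leaf Detritus, Filamentous Algae.
Leaf Detritus → Mayfly Nymph → Hellgrammite → Water Snake gives Water Snake level 4.
No species has a prey at level 4, so no species reaches level 5.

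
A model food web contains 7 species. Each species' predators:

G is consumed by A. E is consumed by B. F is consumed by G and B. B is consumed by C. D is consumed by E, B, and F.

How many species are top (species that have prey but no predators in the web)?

2

Top species (has prey, but nothing eats it): C, A.
Count: 2.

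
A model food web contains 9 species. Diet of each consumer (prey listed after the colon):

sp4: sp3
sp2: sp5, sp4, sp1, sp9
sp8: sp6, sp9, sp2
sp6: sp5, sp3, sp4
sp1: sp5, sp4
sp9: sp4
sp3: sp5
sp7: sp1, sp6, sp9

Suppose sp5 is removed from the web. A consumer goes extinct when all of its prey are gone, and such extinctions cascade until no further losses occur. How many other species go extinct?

8

Remove sp5.
Round 1: sp3 (all prey gone) → extinct.
Round 2: sp4 (all prey gone) → extinct.
Round 3: sp1 (all prey gone), sp6 (all prey gone), sp9 (all prey gone) → extinct.
Round 4: sp2 (all prey gone), sp7 (all prey gone) → extinct.
Round 5: sp8 (all prey gone) → extinct.
No further losses. Total secondary extinctions: 8.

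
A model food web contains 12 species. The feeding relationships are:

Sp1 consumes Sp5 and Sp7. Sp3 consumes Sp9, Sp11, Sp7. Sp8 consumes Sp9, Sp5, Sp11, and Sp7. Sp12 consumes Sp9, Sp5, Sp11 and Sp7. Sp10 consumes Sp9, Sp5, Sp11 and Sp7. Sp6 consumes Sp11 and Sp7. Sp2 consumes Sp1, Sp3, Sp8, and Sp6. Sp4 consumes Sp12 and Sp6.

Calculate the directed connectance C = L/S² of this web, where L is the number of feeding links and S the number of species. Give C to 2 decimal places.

C = 0.17

The web has S = 12 species and L = 25 feeding links.
C = L / S² = 25 / 144 = 0.1736 ≈ 0.17.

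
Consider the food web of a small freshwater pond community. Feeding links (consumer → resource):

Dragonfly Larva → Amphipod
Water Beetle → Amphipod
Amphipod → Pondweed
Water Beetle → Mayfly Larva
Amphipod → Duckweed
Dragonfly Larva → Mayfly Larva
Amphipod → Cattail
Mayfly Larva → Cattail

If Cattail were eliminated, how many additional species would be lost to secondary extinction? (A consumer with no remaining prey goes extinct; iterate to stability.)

Remove Cattail.
Round 1: Mayfly Larva (all prey gone) → extinct.
No further losses. Total secondary extinctions: 1.

1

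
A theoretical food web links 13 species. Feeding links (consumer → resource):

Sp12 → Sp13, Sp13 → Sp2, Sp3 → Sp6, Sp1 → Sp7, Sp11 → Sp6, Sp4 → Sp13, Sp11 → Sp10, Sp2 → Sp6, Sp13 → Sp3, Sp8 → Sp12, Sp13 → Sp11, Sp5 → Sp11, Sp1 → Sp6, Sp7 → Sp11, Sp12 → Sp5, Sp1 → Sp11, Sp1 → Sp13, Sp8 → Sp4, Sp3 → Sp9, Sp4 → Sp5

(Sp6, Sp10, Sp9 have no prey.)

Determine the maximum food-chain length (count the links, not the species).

4 links

One longest chain: Sp6 → Sp11 → Sp5 → Sp12 → Sp8.
It has 5 species and 4 links.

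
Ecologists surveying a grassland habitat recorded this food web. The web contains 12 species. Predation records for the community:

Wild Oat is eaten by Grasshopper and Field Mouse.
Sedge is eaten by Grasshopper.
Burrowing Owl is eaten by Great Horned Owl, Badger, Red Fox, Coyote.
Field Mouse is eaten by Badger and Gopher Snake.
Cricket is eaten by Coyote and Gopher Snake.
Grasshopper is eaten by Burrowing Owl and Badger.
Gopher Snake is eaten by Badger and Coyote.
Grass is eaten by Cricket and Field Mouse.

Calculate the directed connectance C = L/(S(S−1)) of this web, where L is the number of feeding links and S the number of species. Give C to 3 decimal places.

The web has S = 12 species and L = 17 feeding links.
C = L / (S(S−1)) = 17 / 132 = 0.1288 ≈ 0.129.

C = 0.129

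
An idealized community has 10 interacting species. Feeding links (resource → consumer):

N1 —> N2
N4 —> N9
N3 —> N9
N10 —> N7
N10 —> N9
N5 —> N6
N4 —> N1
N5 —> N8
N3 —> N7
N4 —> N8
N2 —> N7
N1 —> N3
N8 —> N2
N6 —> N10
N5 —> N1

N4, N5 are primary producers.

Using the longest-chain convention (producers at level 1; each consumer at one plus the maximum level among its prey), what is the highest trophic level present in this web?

Producers (level 1): N4, N5.
N5 → N6 → N10 → N9 gives N9 level 4.
No species has a prey at level 4, so no species reaches level 5.

4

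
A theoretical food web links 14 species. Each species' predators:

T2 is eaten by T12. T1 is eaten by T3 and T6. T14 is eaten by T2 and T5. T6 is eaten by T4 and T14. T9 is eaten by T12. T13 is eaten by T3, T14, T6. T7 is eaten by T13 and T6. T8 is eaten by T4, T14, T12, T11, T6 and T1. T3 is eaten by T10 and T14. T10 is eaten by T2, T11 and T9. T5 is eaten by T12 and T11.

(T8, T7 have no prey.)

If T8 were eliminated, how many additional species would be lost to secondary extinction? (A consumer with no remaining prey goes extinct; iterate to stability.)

1

Remove T8.
Round 1: T1 (all prey gone) → extinct.
No further losses. Total secondary extinctions: 1.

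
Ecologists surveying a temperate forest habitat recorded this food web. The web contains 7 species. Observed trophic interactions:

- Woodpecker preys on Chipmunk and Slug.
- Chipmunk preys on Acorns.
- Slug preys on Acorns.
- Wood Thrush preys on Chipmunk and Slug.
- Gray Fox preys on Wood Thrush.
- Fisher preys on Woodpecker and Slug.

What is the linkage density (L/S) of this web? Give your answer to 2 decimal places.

There are L = 9 links among S = 7 species.
L/S = 9/7 = 1.2857 ≈ 1.29.

L/S = 1.29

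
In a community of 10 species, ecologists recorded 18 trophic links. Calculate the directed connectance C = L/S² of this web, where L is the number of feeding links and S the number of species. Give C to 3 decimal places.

C = 0.180

The web has S = 10 species and L = 18 feeding links.
C = L / S² = 18 / 100 = 0.1800 ≈ 0.180.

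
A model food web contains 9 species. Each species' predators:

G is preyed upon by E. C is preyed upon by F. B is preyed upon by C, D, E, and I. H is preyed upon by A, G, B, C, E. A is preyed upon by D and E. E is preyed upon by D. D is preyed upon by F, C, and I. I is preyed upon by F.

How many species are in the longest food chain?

6 species

One longest chain: H → G → E → D → I → F.
It has 6 species and 5 links.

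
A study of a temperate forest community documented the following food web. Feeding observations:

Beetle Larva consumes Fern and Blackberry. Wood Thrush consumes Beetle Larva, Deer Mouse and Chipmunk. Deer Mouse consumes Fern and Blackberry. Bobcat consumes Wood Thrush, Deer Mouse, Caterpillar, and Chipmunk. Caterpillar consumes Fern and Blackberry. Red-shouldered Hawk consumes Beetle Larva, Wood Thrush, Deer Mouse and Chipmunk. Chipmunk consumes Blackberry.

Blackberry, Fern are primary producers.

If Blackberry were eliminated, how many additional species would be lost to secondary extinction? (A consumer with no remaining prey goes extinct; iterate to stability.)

1

Remove Blackberry.
Round 1: Chipmunk (all prey gone) → extinct.
No further losses. Total secondary extinctions: 1.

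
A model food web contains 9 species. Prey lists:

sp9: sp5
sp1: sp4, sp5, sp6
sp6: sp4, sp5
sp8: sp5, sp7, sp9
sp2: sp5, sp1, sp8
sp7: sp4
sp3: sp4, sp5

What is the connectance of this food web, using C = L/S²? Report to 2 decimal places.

The web has S = 9 species and L = 15 feeding links.
C = L / S² = 15 / 81 = 0.1852 ≈ 0.19.

C = 0.19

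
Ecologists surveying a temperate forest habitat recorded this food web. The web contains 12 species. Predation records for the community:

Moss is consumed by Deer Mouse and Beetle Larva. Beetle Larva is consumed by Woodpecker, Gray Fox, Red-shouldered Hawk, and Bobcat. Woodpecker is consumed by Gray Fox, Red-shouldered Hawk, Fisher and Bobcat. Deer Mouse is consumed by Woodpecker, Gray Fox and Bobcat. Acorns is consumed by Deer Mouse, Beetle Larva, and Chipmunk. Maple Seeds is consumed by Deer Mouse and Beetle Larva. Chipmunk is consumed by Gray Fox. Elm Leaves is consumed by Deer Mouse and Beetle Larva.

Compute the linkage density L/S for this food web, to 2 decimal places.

There are L = 21 links among S = 12 species.
L/S = 21/12 = 1.7500 ≈ 1.75.

L/S = 1.75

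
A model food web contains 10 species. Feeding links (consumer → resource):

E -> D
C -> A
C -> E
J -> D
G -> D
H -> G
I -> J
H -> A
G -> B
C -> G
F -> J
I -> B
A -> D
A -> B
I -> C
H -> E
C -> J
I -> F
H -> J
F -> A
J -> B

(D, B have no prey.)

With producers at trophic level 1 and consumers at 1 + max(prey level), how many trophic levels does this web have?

4

Producers (level 1): D, B.
D → E → C → I gives I level 4.
No species has a prey at level 4, so no species reaches level 5.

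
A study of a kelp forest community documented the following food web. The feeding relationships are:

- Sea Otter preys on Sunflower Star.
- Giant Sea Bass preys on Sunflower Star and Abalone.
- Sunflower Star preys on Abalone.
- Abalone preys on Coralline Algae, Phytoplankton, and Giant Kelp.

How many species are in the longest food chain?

One longest chain: Phytoplankton → Abalone → Sunflower Star → Giant Sea Bass.
It has 4 species and 3 links.

4 species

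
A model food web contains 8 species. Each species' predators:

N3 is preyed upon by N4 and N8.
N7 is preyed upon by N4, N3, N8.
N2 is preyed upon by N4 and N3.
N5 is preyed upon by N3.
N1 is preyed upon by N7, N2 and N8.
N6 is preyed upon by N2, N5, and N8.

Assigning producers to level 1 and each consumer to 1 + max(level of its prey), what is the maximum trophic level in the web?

Producers (level 1): N1, N6.
N6 → N5 → N3 → N8 gives N8 level 4.
No species has a prey at level 4, so no species reaches level 5.

4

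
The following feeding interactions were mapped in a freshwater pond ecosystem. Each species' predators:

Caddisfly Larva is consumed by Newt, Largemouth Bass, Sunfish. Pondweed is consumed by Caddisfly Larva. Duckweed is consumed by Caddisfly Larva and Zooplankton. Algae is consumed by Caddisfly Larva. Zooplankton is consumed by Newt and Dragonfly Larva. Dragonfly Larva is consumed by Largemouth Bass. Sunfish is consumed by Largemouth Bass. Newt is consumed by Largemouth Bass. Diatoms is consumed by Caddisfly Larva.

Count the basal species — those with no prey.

4

Basal species (no prey listed): Diatoms, Algae, Duckweed, Pondweed.
Count: 4.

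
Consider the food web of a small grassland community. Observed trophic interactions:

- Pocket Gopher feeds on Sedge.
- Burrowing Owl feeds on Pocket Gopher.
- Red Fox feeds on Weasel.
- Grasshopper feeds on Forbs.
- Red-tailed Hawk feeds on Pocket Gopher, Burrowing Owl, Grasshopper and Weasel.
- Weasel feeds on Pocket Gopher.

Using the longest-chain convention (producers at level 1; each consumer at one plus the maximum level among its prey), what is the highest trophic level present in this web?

4

Producers (level 1): Forbs, Sedge.
Sedge → Pocket Gopher → Weasel → Red Fox gives Red Fox level 4.
No species has a prey at level 4, so no species reaches level 5.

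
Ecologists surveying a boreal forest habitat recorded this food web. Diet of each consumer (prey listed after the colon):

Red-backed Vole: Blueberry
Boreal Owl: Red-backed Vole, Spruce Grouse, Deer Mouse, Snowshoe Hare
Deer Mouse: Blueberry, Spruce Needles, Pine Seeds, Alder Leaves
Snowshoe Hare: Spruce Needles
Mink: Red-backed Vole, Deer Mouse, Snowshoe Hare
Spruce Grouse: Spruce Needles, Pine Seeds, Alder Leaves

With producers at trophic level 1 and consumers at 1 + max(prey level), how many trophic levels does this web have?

3

Producers (level 1): Blueberry, Spruce Needles, Pine Seeds, Alder Leaves.
Blueberry → Red-backed Vole → Boreal Owl gives Boreal Owl level 3.
No species has a prey at level 3, so no species reaches level 4.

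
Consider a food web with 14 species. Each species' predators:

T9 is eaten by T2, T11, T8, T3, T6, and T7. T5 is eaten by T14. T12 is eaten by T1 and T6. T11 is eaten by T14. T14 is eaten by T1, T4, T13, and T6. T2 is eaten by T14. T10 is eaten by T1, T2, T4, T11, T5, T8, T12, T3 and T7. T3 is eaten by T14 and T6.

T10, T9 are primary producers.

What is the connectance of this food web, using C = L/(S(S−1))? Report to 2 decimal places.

C = 0.14

The web has S = 14 species and L = 26 feeding links.
C = L / (S(S−1)) = 26 / 182 = 0.1429 ≈ 0.14.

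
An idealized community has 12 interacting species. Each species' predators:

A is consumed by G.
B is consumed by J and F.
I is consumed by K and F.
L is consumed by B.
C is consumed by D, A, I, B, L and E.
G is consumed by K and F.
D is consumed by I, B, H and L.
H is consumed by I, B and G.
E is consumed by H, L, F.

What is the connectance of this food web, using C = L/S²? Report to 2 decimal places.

C = 0.17

The web has S = 12 species and L = 24 feeding links.
C = L / S² = 24 / 144 = 0.1667 ≈ 0.17.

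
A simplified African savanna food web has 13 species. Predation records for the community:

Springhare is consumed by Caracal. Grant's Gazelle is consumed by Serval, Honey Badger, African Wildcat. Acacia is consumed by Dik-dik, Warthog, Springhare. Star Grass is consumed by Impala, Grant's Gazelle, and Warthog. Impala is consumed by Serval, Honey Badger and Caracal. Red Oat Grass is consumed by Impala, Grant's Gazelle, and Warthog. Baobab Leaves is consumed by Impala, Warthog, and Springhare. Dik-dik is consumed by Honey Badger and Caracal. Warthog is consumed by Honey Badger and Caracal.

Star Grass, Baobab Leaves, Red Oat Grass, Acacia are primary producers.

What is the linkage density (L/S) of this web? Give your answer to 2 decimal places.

L/S = 1.77

There are L = 23 links among S = 13 species.
L/S = 23/13 = 1.7692 ≈ 1.77.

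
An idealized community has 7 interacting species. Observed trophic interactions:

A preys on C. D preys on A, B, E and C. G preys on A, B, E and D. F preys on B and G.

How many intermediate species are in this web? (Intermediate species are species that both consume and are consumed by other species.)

3

Intermediate species (has both prey and predators): A, D, G.
Count: 3.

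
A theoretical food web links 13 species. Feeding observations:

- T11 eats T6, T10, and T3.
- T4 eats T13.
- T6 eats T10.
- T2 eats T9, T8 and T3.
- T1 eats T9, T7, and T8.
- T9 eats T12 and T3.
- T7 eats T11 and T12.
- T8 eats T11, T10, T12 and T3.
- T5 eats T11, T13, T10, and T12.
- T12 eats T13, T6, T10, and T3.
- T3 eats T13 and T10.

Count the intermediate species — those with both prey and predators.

Intermediate species (has both prey and predators): T6, T3, T12, T11, T7, T8, T9.
Count: 7.

7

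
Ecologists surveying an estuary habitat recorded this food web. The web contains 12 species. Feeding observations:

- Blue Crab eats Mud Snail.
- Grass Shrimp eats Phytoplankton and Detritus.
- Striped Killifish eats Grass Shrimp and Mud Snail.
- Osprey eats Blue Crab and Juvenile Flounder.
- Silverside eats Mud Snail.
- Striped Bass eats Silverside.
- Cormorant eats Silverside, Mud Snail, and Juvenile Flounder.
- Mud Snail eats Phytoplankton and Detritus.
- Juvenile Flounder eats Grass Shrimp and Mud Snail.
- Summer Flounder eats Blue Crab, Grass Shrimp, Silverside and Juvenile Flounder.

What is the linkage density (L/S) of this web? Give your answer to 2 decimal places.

There are L = 20 links among S = 12 species.
L/S = 20/12 = 1.6667 ≈ 1.67.

L/S = 1.67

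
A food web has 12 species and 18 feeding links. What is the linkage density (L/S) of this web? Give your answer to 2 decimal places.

L/S = 1.50

There are L = 18 links among S = 12 species.
L/S = 18/12 = 1.5000 ≈ 1.50.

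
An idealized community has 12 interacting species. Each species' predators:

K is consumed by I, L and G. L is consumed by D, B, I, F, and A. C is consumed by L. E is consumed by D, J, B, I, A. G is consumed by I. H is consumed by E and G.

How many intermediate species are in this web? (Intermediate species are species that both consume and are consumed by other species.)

3

Intermediate species (has both prey and predators): G, E, L.
Count: 3.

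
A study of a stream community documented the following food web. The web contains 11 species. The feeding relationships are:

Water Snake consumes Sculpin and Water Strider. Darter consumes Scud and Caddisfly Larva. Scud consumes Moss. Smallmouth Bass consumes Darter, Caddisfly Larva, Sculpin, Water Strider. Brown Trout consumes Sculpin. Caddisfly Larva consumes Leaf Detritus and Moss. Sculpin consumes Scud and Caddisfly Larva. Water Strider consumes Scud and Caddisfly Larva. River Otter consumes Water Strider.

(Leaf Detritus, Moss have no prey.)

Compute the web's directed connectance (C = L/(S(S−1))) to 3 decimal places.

The web has S = 11 species and L = 17 feeding links.
C = L / (S(S−1)) = 17 / 110 = 0.1545 ≈ 0.155.

C = 0.155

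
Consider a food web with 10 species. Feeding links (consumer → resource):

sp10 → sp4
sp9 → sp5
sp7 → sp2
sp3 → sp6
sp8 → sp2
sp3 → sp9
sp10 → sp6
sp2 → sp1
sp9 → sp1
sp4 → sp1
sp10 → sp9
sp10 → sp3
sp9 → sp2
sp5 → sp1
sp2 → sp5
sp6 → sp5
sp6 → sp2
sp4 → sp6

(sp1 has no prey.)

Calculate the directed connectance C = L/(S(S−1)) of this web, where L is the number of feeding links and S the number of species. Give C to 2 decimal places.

The web has S = 10 species and L = 18 feeding links.
C = L / (S(S−1)) = 18 / 90 = 0.2000 ≈ 0.20.

C = 0.20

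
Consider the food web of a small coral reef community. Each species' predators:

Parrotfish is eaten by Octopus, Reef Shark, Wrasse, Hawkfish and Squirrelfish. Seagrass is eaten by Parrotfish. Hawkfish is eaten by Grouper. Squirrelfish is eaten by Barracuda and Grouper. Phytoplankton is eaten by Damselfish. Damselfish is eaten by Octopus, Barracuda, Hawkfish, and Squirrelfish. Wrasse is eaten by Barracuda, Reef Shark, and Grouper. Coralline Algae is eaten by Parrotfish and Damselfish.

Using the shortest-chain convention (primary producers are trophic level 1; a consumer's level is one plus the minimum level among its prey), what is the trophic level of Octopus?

Phytoplankton is a producer → level 1.
Damselfish eats Phytoplankton → level 2.
Octopus eats Damselfish → level 3.
No prey of Octopus is below level 2, so 3 is the minimum.

Trophic level 3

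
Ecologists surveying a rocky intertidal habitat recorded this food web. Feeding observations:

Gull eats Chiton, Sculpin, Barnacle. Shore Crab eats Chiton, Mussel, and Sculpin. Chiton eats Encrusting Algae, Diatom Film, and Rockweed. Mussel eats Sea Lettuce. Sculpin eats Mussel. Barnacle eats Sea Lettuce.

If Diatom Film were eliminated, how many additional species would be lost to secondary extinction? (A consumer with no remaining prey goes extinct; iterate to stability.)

0

Remove Diatom Film.
Every predator of it retains at least one other prey: Chiton still has Rockweed, Encrusting Algae.
No consumer loses all prey, so no secondary extinctions occur.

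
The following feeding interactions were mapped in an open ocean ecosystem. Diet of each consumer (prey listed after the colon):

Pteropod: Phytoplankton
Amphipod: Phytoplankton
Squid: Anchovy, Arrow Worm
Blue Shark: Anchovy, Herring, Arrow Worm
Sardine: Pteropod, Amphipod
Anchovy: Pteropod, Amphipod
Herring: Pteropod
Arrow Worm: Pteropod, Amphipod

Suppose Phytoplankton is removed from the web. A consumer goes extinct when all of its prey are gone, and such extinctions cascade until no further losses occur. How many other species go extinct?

8

Remove Phytoplankton.
Round 1: Pteropod (all prey gone), Amphipod (all prey gone) → extinct.
Round 2: Anchovy (all prey gone), Herring (all prey gone), Sardine (all prey gone), Arrow Worm (all prey gone) → extinct.
Round 3: Squid (all prey gone), Blue Shark (all prey gone) → extinct.
No further losses. Total secondary extinctions: 8.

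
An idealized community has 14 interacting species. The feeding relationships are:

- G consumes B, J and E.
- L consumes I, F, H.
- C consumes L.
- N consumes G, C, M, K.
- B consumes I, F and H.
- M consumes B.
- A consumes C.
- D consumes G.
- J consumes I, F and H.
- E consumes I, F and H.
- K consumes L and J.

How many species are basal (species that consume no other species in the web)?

Basal species (no prey listed): F, I, H.
Count: 3.

3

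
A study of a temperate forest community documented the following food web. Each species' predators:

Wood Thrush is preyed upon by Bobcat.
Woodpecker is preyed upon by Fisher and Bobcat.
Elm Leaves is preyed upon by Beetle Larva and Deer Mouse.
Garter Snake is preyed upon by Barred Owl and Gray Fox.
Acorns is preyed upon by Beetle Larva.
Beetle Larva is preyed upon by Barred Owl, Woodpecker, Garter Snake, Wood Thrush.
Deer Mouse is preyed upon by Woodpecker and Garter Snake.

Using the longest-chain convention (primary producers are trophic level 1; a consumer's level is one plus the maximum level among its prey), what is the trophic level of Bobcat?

Trophic level 4

Elm Leaves is a producer → level 1.
Beetle Larva eats Elm Leaves (level 1); other prey at levels: Acorns 1 → level 2.
Woodpecker eats Beetle Larva (level 2); other prey at levels: Deer Mouse 2 → level 3.
Bobcat eats Woodpecker (level 3); other prey at levels: Wood Thrush 3 → level 4.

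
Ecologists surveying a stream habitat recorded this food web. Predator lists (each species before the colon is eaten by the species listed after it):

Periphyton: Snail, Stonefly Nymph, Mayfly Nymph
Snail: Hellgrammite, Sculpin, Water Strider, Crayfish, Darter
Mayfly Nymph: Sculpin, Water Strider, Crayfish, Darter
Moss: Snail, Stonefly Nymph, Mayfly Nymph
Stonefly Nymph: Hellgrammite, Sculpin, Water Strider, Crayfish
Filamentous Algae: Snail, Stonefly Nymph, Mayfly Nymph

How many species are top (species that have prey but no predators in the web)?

Top species (has prey, but nothing eats it): Hellgrammite, Sculpin, Water Strider, Crayfish, Darter.
Count: 5.

5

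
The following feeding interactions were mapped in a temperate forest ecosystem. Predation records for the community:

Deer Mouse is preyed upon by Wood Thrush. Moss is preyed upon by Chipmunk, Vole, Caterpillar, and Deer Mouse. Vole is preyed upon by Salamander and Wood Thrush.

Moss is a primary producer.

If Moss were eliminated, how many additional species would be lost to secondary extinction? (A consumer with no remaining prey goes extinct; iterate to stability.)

6

Remove Moss.
Round 1: Caterpillar (all prey gone), Deer Mouse (all prey gone), Chipmunk (all prey gone), Vole (all prey gone) → extinct.
Round 2: Salamander (all prey gone), Wood Thrush (all prey gone) → extinct.
No further losses. Total secondary extinctions: 6.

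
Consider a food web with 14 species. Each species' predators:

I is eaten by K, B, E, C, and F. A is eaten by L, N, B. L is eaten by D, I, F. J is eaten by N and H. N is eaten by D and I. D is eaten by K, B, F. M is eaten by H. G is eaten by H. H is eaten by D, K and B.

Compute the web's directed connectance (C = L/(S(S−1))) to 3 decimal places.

C = 0.126

The web has S = 14 species and L = 23 feeding links.
C = L / (S(S−1)) = 23 / 182 = 0.1264 ≈ 0.126.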